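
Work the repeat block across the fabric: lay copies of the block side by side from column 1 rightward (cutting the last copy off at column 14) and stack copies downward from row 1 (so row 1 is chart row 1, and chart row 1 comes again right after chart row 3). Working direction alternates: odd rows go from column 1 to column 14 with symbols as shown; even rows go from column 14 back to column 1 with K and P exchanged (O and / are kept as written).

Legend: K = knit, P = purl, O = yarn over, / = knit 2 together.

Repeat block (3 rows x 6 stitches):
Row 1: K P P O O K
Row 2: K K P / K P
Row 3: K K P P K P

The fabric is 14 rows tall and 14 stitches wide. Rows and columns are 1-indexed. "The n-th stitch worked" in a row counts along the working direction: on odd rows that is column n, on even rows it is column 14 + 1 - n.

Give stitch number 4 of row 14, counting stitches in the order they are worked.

Row 14 uses chart row ((14-1) mod 3)+1 = 2. Row 14 is even, so WS.
Chart row 2 tiled across columns 1-14: K K P / K P K K P / K P K K
Wrong side: read the tiled row from column 14 down to 1 and exchange K with P (leave O, /).
Row 14 as worked: P P K P / K P P K P / K P P
The 4th stitch worked is P.

== STITCH ==
P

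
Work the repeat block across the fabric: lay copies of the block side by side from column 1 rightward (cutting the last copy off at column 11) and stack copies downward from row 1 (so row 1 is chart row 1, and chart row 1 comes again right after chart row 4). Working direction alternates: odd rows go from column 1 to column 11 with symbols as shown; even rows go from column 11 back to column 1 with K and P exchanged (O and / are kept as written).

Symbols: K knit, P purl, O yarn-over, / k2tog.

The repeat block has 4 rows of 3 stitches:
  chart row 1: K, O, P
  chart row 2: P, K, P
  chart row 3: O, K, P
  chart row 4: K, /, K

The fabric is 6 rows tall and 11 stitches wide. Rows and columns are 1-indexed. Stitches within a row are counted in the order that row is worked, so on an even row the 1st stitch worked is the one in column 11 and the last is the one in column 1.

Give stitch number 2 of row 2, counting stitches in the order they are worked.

Row 2 uses chart row ((2-1) mod 4)+1 = 2. Row 2 is even, so WS.
Chart row 2 tiled across columns 1-11: P K P P K P P K P P K
Wrong side: read the tiled row from column 11 down to 1 and exchange K with P (leave O, /).
Row 2 as worked: P K K P K K P K K P K
Counting 2 along the worked row gives K.

Stitch:
K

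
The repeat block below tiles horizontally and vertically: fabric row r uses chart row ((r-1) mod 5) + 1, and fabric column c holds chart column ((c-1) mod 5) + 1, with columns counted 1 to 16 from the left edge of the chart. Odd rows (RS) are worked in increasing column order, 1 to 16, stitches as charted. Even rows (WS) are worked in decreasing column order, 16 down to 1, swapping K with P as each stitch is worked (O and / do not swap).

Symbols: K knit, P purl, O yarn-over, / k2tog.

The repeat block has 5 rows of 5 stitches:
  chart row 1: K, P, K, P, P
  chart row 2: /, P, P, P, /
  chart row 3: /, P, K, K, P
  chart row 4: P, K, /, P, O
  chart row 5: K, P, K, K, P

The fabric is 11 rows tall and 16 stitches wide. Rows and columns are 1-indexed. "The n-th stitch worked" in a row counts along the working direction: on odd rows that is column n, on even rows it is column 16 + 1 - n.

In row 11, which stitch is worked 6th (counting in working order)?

For row 11: chart row = ((11-1) mod 5) + 1 = 1; this is a RS (odd) row.
Chart row 1 tiled across columns 1-16: K P K P P K P K P P K P K P P K
RS: work column 1 to column 16, symbols as charted — the tiled row is the row as worked.
Stitch 6 in working order -> K

== STITCH ==
K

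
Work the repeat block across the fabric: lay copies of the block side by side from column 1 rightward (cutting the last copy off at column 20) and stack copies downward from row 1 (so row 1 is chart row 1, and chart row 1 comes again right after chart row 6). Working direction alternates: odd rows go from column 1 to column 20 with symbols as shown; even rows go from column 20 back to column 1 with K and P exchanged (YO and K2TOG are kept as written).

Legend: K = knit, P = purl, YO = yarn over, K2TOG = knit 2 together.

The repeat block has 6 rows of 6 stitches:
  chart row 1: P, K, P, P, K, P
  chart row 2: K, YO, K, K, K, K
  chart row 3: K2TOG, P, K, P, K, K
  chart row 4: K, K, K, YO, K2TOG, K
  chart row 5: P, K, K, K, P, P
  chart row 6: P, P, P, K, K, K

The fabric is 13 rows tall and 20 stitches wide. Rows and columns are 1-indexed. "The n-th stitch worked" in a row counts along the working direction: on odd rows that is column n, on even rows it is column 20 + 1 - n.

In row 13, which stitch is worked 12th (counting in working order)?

== STITCH ==
P

Derivation:
For row 13: chart row = ((13-1) mod 6) + 1 = 1; this is a RS (odd) row.
Chart row 1 tiled across columns 1-20: P K P P K P P K P P K P P K P P K P P K
RS row: no reversal, no swap; stitch n worked = column n.
The 12th stitch worked is P.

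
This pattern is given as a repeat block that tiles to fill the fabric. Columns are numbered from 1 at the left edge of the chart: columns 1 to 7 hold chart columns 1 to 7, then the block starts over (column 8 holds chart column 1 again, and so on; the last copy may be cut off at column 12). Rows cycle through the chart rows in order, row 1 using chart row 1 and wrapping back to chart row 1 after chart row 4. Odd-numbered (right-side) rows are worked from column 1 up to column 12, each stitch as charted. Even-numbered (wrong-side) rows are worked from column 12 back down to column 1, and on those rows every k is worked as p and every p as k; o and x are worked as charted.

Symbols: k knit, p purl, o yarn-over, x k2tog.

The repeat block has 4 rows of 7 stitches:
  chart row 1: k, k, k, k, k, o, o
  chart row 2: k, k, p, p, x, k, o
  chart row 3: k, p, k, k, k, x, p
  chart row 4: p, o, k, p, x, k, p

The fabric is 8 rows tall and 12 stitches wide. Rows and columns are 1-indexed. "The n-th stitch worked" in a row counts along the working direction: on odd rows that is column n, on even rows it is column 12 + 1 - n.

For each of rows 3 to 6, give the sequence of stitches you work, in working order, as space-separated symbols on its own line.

Result:
k p k k k x p k p k k k
x k p o k k p x k p o k
k k k k k o o k k k k k
x k k p p o p x k k p p

Derivation:
Row 3: chart row 3, RS - tile across columns 1-12 and work as-is.
Row 4: chart row 4, WS - tiled (columns 1-12): p o k p x k p p o k p x; work from column 12 back to 1 with k<->p swapped.
Row 5: chart row 1, RS - tile across columns 1-12 and work as-is.
Row 6: chart row 2, WS - tiled (columns 1-12): k k p p x k o k k p p x; work from column 12 back to 1 with k<->p swapped.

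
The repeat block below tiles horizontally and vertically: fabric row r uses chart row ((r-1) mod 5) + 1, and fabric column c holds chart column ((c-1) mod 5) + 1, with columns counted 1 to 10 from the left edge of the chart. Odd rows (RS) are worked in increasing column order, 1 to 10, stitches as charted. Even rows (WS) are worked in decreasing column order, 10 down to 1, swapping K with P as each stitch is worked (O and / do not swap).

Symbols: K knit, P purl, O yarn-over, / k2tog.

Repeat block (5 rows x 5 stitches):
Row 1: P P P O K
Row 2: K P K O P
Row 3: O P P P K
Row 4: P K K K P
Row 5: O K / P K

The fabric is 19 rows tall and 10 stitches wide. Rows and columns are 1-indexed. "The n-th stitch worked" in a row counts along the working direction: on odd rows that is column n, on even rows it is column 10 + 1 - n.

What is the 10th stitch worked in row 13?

== STITCH ==
K

Derivation:
Row 13 uses chart row ((13-1) mod 5)+1 = 3. Row 13 is odd, so RS.
Chart row 3 tiled across columns 1-10: O P P P K O P P P K
RS row: no reversal, no swap; stitch n worked = column n.
The 10th stitch worked is K.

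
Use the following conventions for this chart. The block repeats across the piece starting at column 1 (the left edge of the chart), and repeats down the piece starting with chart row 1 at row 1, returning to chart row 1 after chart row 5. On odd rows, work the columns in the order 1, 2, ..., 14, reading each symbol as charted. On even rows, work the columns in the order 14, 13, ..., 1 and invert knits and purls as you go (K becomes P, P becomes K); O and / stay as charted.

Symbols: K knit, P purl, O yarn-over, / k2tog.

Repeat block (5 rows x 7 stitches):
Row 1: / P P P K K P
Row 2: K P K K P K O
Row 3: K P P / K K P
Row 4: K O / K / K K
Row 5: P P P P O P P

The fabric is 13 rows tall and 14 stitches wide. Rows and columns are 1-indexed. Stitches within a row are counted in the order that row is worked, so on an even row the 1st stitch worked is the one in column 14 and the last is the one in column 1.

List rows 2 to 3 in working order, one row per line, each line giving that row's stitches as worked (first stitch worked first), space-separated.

Result:
O P K P P K P O P K P P K P
K P P / K K P K P P / K K P

Derivation:
Row 2: chart row 2, WS - tiled (columns 1-14): K P K K P K O K P K K P K O; work from column 14 back to 1 with K<->P swapped.
Row 3: chart row 3, RS - tile across columns 1-14 and work as-is.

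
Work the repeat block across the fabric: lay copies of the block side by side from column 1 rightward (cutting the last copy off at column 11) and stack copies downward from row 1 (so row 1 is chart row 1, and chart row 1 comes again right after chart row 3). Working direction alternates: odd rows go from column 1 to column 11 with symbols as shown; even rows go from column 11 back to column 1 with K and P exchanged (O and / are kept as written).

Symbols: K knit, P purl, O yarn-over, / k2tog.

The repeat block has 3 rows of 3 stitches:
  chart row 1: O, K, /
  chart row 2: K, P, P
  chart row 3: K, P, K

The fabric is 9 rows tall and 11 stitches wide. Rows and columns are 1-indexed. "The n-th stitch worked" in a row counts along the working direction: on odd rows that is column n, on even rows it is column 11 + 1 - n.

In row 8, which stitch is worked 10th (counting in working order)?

Stitch:
K

Derivation:
For row 8: chart row = ((8-1) mod 3) + 1 = 2; this is a WS (even) row.
Chart row 2 tiled across columns 1-11: K P P K P P K P P K P
WS row: flip the tiled sequence (start at column 11) and apply K<->P; O and / stay.
Row 8 as worked: K P K K P K K P K K P
Counting 10 along the worked row gives K.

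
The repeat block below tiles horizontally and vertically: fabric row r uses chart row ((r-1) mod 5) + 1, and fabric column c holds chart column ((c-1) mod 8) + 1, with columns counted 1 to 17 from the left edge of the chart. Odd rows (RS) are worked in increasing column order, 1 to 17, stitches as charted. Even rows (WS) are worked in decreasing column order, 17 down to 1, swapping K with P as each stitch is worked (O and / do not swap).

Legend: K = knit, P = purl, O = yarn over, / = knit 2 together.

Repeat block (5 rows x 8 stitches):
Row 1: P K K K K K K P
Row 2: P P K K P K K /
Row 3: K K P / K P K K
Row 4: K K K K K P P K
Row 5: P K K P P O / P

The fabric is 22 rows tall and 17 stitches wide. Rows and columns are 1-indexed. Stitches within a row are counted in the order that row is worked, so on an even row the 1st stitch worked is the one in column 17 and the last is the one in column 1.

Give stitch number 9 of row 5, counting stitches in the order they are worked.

== STITCH ==
P

Derivation:
For row 5: chart row = ((5-1) mod 5) + 1 = 5; this is a RS (odd) row.
Chart row 5 tiled across columns 1-17: P K K P P O / P P K K P P O / P P
RS row: no reversal, no swap; stitch n worked = column n.
Stitch 9 in working order -> P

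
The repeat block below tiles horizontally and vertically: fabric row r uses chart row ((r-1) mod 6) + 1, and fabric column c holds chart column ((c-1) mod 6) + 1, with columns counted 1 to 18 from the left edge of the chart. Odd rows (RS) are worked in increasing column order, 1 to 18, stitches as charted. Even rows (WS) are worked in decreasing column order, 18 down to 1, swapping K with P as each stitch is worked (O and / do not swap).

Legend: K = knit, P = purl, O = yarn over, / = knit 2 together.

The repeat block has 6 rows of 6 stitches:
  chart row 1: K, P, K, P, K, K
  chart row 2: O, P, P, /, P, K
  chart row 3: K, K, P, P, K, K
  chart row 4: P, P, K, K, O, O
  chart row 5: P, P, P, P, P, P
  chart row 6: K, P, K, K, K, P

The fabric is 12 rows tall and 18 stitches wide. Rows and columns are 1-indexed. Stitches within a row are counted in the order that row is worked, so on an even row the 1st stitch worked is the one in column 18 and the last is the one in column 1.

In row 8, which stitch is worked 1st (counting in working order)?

== STITCH ==
P

Derivation:
For row 8: chart row = ((8-1) mod 6) + 1 = 2; this is a WS (even) row.
Chart row 2 tiled across columns 1-18: O P P / P K O P P / P K O P P / P K
WS: work from column 18 back to column 1 (reverse the tiled row), swapping K<->P (O and / unchanged).
Row 8 as worked: P K / K K O P K / K K O P K / K K O
The 1st stitch worked is P.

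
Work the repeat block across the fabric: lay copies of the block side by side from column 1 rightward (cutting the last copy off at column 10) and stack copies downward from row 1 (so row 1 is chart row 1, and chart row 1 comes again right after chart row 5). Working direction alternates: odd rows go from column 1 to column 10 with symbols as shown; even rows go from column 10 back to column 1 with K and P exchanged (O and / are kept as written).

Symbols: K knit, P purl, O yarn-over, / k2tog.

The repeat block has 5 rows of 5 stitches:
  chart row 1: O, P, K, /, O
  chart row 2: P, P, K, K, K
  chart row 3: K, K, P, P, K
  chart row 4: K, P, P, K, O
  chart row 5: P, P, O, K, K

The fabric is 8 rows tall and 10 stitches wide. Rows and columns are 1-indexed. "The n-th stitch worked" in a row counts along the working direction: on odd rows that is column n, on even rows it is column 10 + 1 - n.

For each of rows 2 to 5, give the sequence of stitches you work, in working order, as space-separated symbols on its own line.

Row 2: chart row 2, WS - tiled (columns 1-10): P P K K K P P K K K; work from column 10 back to 1 with K<->P swapped.
Row 3: chart row 3, RS - tile across columns 1-10 and work as-is.
Row 4: chart row 4, WS - tiled (columns 1-10): K P P K O K P P K O; work from column 10 back to 1 with K<->P swapped.
Row 5: chart row 5, RS - tile across columns 1-10 and work as-is.

Result:
P P P K K P P P K K
K K P P K K K P P K
O P K K P O P K K P
P P O K K P P O K K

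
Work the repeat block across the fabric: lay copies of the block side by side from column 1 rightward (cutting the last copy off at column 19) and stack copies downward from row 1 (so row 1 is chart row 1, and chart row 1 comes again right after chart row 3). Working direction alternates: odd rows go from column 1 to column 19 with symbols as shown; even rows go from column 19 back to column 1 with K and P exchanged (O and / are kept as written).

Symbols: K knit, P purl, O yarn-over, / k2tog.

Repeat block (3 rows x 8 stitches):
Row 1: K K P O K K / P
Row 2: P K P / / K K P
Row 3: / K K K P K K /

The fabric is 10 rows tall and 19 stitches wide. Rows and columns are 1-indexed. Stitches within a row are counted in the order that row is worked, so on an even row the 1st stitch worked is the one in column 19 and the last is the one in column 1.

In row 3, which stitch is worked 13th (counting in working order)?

Row 3: (3-1) mod 3 = 2, so use chart row 3. Odd row -> RS.
Chart row 3 tiled across columns 1-19: / K K K P K K / / K K K P K K / / K K
RS row: no reversal, no swap; stitch n worked = column n.
The 13th stitch worked is P.

Stitch:
P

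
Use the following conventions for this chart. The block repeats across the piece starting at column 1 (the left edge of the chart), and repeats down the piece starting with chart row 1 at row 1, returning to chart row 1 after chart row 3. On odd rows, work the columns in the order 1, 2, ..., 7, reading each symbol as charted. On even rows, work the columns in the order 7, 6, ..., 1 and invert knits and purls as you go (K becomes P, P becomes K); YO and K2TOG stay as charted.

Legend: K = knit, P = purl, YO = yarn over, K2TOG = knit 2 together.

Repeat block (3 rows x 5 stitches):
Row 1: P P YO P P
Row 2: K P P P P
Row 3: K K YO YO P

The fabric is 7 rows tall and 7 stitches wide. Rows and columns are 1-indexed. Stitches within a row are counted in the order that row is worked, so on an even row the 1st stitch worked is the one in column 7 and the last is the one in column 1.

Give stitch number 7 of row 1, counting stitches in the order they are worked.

Row 1 uses chart row ((1-1) mod 3)+1 = 1. Row 1 is odd, so RS.
Chart row 1 tiled across columns 1-7: P P YO P P P P
Right side: take the tiled row as-is (worked left to right from column 1).
The 7th stitch worked is P.

Stitch:
P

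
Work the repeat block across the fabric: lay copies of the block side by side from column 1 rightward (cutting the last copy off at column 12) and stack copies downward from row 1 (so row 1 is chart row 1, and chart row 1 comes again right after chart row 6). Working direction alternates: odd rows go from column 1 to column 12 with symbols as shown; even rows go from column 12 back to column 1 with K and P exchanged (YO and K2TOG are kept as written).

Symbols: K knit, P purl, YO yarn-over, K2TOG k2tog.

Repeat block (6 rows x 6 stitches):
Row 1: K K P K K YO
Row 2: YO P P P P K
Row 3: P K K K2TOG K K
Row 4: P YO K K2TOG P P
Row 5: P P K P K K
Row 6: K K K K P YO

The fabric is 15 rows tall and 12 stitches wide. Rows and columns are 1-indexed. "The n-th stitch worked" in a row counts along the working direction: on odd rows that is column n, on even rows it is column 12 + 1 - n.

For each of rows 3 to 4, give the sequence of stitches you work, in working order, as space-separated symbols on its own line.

Result:
P K K K2TOG K K P K K K2TOG K K
K K K2TOG P YO K K K K2TOG P YO K

Derivation:
Row 3: chart row 3, RS - tile across columns 1-12 and work as-is.
Row 4: chart row 4, WS - tiled (columns 1-12): P YO K K2TOG P P P YO K K2TOG P P; work from column 12 back to 1 with K<->P swapped.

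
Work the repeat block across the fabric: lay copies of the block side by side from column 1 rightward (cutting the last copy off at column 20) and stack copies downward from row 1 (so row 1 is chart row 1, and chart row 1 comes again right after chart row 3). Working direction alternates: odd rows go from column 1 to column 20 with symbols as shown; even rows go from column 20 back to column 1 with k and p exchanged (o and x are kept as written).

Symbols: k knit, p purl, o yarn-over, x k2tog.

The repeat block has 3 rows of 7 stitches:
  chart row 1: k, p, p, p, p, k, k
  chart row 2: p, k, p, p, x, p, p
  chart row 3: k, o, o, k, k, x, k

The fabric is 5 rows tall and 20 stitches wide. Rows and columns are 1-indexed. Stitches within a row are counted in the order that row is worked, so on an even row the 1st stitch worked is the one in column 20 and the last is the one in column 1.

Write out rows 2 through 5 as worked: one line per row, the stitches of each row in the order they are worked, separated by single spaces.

Result:
k x k k p k k k x k k p k k k x k k p k
k o o k k x k k o o k k x k k o o k k x
p k k k k p p p k k k k p p p k k k k p
p k p p x p p p k p p x p p p k p p x p

Derivation:
Row 2: chart row 2, WS - tiled (columns 1-20): p k p p x p p p k p p x p p p k p p x p; work from column 20 back to 1 with k<->p swapped.
Row 3: chart row 3, RS - tile across columns 1-20 and work as-is.
Row 4: chart row 1, WS - tiled (columns 1-20): k p p p p k k k p p p p k k k p p p p k; work from column 20 back to 1 with k<->p swapped.
Row 5: chart row 2, RS - tile across columns 1-20 and work as-is.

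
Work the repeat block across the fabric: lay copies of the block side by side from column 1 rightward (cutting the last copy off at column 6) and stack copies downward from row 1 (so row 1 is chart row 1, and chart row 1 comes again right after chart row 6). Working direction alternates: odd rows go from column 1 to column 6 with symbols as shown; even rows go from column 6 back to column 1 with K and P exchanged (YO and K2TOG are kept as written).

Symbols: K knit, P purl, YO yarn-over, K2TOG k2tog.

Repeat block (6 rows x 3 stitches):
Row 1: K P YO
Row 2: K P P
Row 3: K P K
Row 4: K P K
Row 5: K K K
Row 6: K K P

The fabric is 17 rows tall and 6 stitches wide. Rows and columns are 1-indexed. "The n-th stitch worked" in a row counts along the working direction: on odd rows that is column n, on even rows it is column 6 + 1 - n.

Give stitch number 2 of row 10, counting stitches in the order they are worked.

== STITCH ==
K

Derivation:
Row 10 uses chart row ((10-1) mod 6)+1 = 4. Row 10 is even, so WS.
Chart row 4 tiled across columns 1-6: K P K K P K
WS: work from column 6 back to column 1 (reverse the tiled row), swapping K<->P (YO and K2TOG unchanged).
Row 10 as worked: P K P P K P
Stitch 2 in working order -> K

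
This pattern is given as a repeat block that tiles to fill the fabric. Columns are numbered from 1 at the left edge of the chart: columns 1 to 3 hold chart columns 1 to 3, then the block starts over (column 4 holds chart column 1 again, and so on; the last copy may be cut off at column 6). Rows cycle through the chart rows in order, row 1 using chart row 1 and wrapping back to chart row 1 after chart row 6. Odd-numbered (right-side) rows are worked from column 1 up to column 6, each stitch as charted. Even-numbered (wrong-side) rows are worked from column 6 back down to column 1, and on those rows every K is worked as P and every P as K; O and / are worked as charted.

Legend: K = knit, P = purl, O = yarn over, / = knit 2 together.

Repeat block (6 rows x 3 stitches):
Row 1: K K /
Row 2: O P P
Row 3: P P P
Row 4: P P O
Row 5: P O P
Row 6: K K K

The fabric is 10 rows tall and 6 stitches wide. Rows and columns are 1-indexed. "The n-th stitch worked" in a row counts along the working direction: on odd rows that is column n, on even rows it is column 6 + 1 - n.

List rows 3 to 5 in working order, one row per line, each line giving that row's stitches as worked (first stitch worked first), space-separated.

Result:
P P P P P P
O K K O K K
P O P P O P

Derivation:
Row 3: chart row 3, RS - tile across columns 1-6 and work as-is.
Row 4: chart row 4, WS - tiled (columns 1-6): P P O P P O; work from column 6 back to 1 with K<->P swapped.
Row 5: chart row 5, RS - tile across columns 1-6 and work as-is.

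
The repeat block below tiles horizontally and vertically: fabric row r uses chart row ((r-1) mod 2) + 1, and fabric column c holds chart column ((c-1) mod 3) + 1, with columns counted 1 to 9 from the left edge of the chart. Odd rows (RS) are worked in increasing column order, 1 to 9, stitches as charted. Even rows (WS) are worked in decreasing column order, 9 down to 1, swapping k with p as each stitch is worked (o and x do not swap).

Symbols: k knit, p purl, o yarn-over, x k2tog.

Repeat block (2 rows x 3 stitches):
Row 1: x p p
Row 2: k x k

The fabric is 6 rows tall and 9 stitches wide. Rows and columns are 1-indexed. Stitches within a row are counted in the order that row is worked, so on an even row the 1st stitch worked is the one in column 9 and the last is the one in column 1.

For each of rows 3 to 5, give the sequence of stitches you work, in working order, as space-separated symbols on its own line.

Row 3: chart row 1, RS - tile across columns 1-9 and work as-is.
Row 4: chart row 2, WS - tiled (columns 1-9): k x k k x k k x k; work from column 9 back to 1 with k<->p swapped.
Row 5: chart row 1, RS - tile across columns 1-9 and work as-is.

Result:
x p p x p p x p p
p x p p x p p x p
x p p x p p x p p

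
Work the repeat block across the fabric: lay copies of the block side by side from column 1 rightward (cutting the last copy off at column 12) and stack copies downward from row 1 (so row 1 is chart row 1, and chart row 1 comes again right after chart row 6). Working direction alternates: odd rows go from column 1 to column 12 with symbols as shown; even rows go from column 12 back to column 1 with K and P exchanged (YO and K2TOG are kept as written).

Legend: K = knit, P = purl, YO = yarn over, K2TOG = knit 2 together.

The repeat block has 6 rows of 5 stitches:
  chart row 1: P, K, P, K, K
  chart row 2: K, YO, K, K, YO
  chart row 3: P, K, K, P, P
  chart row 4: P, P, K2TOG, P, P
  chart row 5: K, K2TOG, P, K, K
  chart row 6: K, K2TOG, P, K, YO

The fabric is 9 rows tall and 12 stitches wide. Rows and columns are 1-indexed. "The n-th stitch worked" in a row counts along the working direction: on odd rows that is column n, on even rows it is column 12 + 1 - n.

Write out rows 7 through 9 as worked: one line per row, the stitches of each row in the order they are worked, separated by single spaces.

Row 7: chart row 1, RS - tile across columns 1-12 and work as-is.
Row 8: chart row 2, WS - tiled (columns 1-12): K YO K K YO K YO K K YO K YO; work from column 12 back to 1 with K<->P swapped.
Row 9: chart row 3, RS - tile across columns 1-12 and work as-is.

== ROWS AS WORKED ==
P K P K K P K P K K P K
YO P YO P P YO P YO P P YO P
P K K P P P K K P P P K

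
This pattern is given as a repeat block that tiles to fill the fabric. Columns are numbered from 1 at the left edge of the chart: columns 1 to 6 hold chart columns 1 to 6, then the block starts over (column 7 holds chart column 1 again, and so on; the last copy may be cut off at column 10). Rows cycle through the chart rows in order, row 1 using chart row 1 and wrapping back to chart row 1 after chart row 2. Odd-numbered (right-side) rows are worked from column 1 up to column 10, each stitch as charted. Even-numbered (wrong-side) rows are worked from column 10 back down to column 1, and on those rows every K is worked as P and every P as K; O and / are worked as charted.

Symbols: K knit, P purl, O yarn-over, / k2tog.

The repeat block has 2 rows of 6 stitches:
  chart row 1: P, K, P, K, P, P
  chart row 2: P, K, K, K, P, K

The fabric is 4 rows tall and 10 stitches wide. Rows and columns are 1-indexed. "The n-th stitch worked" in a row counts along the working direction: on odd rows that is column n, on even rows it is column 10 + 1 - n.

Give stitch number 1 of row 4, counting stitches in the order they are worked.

Row 4 uses chart row ((4-1) mod 2)+1 = 2. Row 4 is even, so WS.
Chart row 2 tiled across columns 1-10: P K K K P K P K K K
WS row: flip the tiled sequence (start at column 10) and apply K<->P; O and / stay.
Row 4 as worked: P P P K P K P P P K
Counting 1 along the worked row gives P.

== STITCH ==
P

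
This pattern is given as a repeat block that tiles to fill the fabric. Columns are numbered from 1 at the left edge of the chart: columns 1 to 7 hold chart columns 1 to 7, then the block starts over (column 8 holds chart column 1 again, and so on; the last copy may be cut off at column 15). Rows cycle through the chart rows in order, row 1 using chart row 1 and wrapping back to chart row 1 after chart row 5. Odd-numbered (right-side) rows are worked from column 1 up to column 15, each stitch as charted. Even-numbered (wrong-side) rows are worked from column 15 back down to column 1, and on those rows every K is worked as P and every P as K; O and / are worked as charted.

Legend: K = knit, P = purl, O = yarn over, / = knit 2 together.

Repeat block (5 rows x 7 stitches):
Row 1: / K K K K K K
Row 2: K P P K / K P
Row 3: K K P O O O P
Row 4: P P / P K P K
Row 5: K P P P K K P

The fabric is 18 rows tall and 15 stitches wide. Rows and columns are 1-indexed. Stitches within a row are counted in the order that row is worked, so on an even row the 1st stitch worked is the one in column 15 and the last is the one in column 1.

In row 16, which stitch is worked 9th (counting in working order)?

Row 16: (16-1) mod 5 = 0, so use chart row 1. Even row -> WS.
Chart row 1 tiled across columns 1-15: / K K K K K K / K K K K K K /
WS row: flip the tiled sequence (start at column 15) and apply K<->P; O and / stay.
Row 16 as worked: / P P P P P P / P P P P P P /
Counting 9 along the worked row gives P.

Stitch:
P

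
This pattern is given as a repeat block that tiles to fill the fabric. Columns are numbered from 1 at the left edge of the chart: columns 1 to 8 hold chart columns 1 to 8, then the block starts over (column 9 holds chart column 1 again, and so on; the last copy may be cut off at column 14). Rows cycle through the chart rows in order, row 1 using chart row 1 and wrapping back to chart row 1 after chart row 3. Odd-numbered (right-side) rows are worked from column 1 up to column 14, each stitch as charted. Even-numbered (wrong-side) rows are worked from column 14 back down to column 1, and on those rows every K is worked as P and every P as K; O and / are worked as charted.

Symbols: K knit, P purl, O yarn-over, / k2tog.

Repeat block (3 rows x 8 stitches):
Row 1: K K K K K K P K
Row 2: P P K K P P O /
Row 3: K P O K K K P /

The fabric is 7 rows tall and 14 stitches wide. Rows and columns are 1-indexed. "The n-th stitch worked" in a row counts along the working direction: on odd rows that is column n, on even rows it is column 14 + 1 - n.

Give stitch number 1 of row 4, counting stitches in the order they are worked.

Row 4: (4-1) mod 3 = 0, so use chart row 1. Even row -> WS.
Chart row 1 tiled across columns 1-14: K K K K K K P K K K K K K K
Wrong side: read the tiled row from column 14 down to 1 and exchange K with P (leave O, /).
Row 4 as worked: P P P P P P P K P P P P P P
Counting 1 along the worked row gives P.

Result:
P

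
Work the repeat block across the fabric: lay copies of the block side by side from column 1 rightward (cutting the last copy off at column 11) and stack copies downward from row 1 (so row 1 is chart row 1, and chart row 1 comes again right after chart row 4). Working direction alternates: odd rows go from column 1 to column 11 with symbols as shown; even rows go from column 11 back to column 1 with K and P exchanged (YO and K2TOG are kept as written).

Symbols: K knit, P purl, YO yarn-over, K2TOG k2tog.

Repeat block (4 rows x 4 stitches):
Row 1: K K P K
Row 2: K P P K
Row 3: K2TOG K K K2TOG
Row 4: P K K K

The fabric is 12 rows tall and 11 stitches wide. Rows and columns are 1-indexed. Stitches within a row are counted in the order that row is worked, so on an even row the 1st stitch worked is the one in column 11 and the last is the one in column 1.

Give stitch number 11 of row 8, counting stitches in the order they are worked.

Row 8: (8-1) mod 4 = 3, so use chart row 4. Even row -> WS.
Chart row 4 tiled across columns 1-11: P K K K P K K K P K K
WS: work from column 11 back to column 1 (reverse the tiled row), swapping K<->P (YO and K2TOG unchanged).
Row 8 as worked: P P K P P P K P P P K
The 11th stitch worked is K.

Stitch:
K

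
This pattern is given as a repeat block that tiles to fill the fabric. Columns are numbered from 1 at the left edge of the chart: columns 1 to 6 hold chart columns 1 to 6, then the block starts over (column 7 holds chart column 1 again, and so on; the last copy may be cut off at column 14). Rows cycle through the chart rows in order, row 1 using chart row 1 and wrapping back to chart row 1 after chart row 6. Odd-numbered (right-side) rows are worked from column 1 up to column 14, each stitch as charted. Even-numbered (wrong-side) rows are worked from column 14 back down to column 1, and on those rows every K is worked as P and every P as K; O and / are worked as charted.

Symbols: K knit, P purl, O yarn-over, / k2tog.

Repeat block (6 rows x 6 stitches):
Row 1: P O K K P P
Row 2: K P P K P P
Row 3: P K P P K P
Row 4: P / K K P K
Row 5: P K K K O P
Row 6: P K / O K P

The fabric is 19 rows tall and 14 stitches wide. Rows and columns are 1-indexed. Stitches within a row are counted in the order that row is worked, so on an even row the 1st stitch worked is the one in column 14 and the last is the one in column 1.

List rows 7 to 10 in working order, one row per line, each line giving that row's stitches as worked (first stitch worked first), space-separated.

Row 7: chart row 1, RS - tile across columns 1-14 and work as-is.
Row 8: chart row 2, WS - tiled (columns 1-14): K P P K P P K P P K P P K P; work from column 14 back to 1 with K<->P swapped.
Row 9: chart row 3, RS - tile across columns 1-14 and work as-is.
Row 10: chart row 4, WS - tiled (columns 1-14): P / K K P K P / K K P K P /; work from column 14 back to 1 with K<->P swapped.

Result:
P O K K P P P O K K P P P O
K P K K P K K P K K P K K P
P K P P K P P K P P K P P K
/ K P K P P / K P K P P / K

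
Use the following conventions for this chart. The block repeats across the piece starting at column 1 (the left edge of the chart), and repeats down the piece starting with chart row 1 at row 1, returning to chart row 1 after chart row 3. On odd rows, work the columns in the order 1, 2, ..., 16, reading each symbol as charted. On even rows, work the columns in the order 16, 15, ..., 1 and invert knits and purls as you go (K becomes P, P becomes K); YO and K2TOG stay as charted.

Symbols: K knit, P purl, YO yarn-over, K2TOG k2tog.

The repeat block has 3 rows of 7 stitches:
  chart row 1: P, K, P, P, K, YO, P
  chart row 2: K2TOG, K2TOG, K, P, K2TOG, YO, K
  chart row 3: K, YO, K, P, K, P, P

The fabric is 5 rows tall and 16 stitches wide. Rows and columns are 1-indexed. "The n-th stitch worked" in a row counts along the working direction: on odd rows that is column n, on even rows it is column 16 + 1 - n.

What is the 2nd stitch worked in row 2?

Row 2 uses chart row ((2-1) mod 3)+1 = 2. Row 2 is even, so WS.
Chart row 2 tiled across columns 1-16: K2TOG K2TOG K P K2TOG YO K K2TOG K2TOG K P K2TOG YO K K2TOG K2TOG
WS: work from column 16 back to column 1 (reverse the tiled row), swapping K<->P (YO and K2TOG unchanged).
Row 2 as worked: K2TOG K2TOG P YO K2TOG K P K2TOG K2TOG P YO K2TOG K P K2TOG K2TOG
Counting 2 along the worked row gives K2TOG.

== STITCH ==
K2TOG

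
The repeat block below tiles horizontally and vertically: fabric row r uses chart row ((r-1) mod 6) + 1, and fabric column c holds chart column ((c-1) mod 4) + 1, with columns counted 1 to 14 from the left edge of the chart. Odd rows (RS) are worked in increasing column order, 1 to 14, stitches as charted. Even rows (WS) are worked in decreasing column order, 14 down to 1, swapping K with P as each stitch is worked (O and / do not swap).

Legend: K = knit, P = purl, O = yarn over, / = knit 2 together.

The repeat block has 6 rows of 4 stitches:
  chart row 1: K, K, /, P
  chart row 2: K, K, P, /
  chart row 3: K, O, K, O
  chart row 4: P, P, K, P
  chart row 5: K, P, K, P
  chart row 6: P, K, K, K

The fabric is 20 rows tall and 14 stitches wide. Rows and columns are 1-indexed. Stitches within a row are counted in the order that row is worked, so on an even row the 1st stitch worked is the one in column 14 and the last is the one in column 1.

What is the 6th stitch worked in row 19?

Row 19 uses chart row ((19-1) mod 6)+1 = 1. Row 19 is odd, so RS.
Chart row 1 tiled across columns 1-14: K K / P K K / P K K / P K K
Right side: take the tiled row as-is (worked left to right from column 1).
Counting 6 along the worked row gives K.

== STITCH ==
K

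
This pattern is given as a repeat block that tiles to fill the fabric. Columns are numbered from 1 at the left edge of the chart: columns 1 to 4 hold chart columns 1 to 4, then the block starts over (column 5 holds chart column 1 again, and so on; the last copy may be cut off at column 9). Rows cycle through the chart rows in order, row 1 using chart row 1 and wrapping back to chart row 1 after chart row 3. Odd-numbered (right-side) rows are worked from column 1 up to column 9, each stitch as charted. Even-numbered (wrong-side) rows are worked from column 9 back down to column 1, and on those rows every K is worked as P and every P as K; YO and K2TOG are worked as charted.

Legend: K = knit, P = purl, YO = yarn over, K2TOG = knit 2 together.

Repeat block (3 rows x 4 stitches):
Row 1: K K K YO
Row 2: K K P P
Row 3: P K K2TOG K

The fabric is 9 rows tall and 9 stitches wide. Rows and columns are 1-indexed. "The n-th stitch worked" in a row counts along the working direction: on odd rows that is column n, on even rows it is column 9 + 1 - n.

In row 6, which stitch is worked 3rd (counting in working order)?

== STITCH ==
K2TOG

Derivation:
Row 6: (6-1) mod 3 = 2, so use chart row 3. Even row -> WS.
Chart row 3 tiled across columns 1-9: P K K2TOG K P K K2TOG K P
WS: work from column 9 back to column 1 (reverse the tiled row), swapping K<->P (YO and K2TOG unchanged).
Row 6 as worked: K P K2TOG P K P K2TOG P K
The 3rd stitch worked is K2TOG.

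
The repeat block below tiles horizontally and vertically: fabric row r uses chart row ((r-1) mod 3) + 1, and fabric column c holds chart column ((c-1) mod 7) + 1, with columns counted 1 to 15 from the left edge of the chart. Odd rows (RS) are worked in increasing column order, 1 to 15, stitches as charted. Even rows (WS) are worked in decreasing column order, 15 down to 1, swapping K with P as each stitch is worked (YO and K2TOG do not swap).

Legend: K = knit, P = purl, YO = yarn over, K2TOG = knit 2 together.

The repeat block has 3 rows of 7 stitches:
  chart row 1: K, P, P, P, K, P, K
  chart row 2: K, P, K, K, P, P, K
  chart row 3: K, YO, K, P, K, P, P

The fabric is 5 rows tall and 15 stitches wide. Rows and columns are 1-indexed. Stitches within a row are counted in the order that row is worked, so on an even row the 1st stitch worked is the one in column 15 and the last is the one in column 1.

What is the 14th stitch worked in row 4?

Row 4 uses chart row ((4-1) mod 3)+1 = 1. Row 4 is even, so WS.
Chart row 1 tiled across columns 1-15: K P P P K P K K P P P K P K K
WS: work from column 15 back to column 1 (reverse the tiled row), swapping K<->P (YO and K2TOG unchanged).
Row 4 as worked: P P K P K K K P P K P K K K P
Counting 14 along the worked row gives K.

Result:
K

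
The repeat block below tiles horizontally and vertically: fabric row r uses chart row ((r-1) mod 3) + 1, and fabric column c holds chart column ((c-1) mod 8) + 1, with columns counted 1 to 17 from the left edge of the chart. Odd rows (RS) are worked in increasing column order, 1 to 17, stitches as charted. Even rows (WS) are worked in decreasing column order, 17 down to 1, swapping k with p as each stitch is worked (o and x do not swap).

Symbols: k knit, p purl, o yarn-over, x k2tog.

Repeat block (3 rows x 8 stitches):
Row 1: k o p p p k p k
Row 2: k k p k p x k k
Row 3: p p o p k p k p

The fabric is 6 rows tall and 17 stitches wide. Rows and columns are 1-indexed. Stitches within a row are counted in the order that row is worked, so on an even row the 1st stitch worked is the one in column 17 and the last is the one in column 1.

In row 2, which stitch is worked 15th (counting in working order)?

Row 2: (2-1) mod 3 = 1, so use chart row 2. Even row -> WS.
Chart row 2 tiled across columns 1-17: k k p k p x k k k k p k p x k k k
WS row: flip the tiled sequence (start at column 17) and apply k<->p; o and x stay.
Row 2 as worked: p p p x k p k p p p p x k p k p p
The 15th stitch worked is k.

== STITCH ==
k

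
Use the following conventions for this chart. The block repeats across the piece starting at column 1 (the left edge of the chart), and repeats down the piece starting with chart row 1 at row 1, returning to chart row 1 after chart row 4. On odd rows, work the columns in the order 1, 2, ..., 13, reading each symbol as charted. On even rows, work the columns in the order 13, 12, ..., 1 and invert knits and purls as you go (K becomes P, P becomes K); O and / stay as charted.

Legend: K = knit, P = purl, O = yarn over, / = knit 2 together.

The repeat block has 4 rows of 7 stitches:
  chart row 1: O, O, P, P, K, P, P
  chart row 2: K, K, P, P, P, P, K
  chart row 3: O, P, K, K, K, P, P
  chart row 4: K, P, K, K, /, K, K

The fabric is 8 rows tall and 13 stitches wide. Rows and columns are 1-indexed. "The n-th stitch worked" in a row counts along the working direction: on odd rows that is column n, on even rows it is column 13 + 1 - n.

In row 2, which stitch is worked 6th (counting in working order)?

Stitch:
P

Derivation:
For row 2: chart row = ((2-1) mod 4) + 1 = 2; this is a WS (even) row.
Chart row 2 tiled across columns 1-13: K K P P P P K K K P P P P
WS row: flip the tiled sequence (start at column 13) and apply K<->P; O and / stay.
Row 2 as worked: K K K K P P P K K K K P P
Counting 6 along the worked row gives P.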